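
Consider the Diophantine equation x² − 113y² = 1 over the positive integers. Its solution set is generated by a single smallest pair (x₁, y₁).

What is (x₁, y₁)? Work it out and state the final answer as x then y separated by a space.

d=113: √d = [10; 1,1,1,2,2,1,1,1,20] (ℓ=9, odd), read p_17/q_17
k=0  a_k=10  p_k/q_k = 10/1
k=1  a_k=1  p_k/q_k = 11/1
k=2  a_k=1  p_k/q_k = 21/2
k=3  a_k=1  p_k/q_k = 32/3
…
k=5  a_k=2  p_k/q_k = 202/19
k=6  a_k=1  p_k/q_k = 287/27
k=7  a_k=1  p_k/q_k = 489/46
…
k=9  a_k=20  p_k/q_k = 16009/1506
k=10  a_k=1  p_k/q_k = 16785/1579
k=11  a_k=1  p_k/q_k = 32794/3085
…
k=13  a_k=2  p_k/q_k = 131952/12413
k=14  a_k=2  p_k/q_k = 313483/29490
k=15  a_k=1  p_k/q_k = 445435/41903
k=16  a_k=1  p_k/q_k = 758918/71393
k=17  a_k=1  p_k/q_k = 1204353/113296
→ (1204353, 113296).  Check: 1204353²=1450466148609, 113·113296²=1450466148608, difference 1.

1204353 113296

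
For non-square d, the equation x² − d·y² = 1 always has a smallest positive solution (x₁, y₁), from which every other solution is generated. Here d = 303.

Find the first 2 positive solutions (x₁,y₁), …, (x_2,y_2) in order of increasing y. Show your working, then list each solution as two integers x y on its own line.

d=303: √d = [17; 2,2,5,2,2,34] (ℓ=6, even), read p_5/q_5
a_0=17:  p_0=17·1+0=17,  q_0=17·0+1=1
a_1=2:  p_1=2·17+1=35,  q_1=2·1+0=2
a_2=2:  p_2=2·35+17=87,  q_2=2·2+1=5
…
a_4=2:  p_4=2·470+87=1027,  q_4=2·27+5=59
a_5=2:  p_5=2·1027+470=2524,  q_5=2·59+27=145
fundamental: x₁=2524, y₁=145  (since 6370576 − 303·21025 = 1)
n=2: (2524,145)∘(2524,145) = (2524·2524+303·145·145, 2524·145+145·2524) = (12741151,731960)

2524 145
12741151 731960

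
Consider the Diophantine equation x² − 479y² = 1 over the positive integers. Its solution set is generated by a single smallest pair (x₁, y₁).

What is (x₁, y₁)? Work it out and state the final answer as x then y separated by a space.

2989440 136591

d=479: √d = [21; 1,7,1,3,2,21,2,3,1,7,1,42] (ℓ=12, even), read p_11/q_11
i=0: a=21 ⇒ p=21, q=1
i=1: a=1 ⇒ p=22, q=1
…
i=5: a=2 ⇒ p=1729, q=79
i=6: a=21 ⇒ p=37075, q=1694
i=7: a=2 ⇒ p=75879, q=3467
…
i=9: a=1 ⇒ p=340591, q=15562
i=10: a=7 ⇒ p=2648849, q=121029
i=11: a=1 ⇒ p=2989440, q=136591
→ (2989440, 136591).  Check: 2989440²=8936751513600, 479·136591²=8936751513599, difference 1.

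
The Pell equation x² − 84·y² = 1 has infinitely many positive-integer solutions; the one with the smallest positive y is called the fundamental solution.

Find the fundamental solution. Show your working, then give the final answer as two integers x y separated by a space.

√84 → a₀=9, period (6,18); ℓ=2 even so k=1
k=0  a_k=9  p_k/q_k = 9/1
k=1  a_k=6  p_k/q_k = 55/6
→ (55, 6).  Check: 55²=3025, 84·6²=3024, difference 1.

55 6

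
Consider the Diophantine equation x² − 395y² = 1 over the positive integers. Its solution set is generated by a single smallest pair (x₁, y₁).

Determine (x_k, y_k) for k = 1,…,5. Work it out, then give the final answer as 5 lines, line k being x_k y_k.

159 8
50561 2544
16078239 808984
5112829441 257254368
1625863683999 81806080040

d=395: √d = [19; 1,6,1,38] (ℓ=4, even), read p_3/q_3
i=0: a=19 ⇒ p=19, q=1
…
i=2: a=6 ⇒ p=139, q=7
i=3: a=1 ⇒ p=159, q=8
(x₁, y₁) = (159, 8);  159² − 395·8² = 1 ✓
(159+8√395)^2 = 50561 + 2544√395
(159+8√395)^3 = 16078239 + 808984√395
(159+8√395)^4 = 5112829441 + 257254368√395
(159+8√395)^5 = 1625863683999 + 81806080040√395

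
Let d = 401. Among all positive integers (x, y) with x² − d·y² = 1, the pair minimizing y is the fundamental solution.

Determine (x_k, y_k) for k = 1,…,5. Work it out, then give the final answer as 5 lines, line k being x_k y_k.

[20; 40] for √401; ℓ=1 ⇒ convergent index 1
k=0  a_k=20  p_k/q_k = 20/1
k=1  a_k=40  p_k/q_k = 801/40
(x₁, y₁) = (801, 40);  801² − 401·40² = 1 ✓
k=2:  x_2 = 801·801+401·40·40 = 1283201,  y_2 = 801·40+40·801 = 64080
k=3:  x_3 = 801·1283201+401·40·64080 = 2055687201,  y_3 = 801·64080+40·1283201 = 102656120
k=4:  x_4 = 801·2055687201+401·40·102656120 = 3293209612801,  y_4 = 801·102656120+40·2055687201 = 164455040160
k=5:  x_5 = 801·3293209612801+401·40·164455040160 = 5275719744020001,  y_5 = 801·164455040160+40·3293209612801 = 263456871680200

801 40
1283201 64080
2055687201 102656120
3293209612801 164455040160
5275719744020001 263456871680200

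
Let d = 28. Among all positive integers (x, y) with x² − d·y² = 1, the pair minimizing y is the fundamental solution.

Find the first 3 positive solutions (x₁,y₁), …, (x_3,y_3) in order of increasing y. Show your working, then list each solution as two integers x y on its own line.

127 24
32257 6096
8193151 1548360

√28 → a₀=5, period (3,2,3,10); ℓ=4 even so k=3
step 0: (5, 1)  from 5·(1,0) + (0,1)
step 1: (16, 3)  from 3·(5,1) + (1,0)
step 2: (37, 7)  from 2·(16,3) + (5,1)
step 3: (127, 24)  from 3·(37,7) + (16,3)
fundamental: x₁=127, y₁=24  (since 16129 − 28·576 = 1)
(x_2, y_2) = (127·127 + 28·24·24, 127·24 + 24·127) = (32257, 6096)
(x_3, y_3) = (127·32257 + 28·24·6096, 127·6096 + 24·32257) = (8193151, 1548360)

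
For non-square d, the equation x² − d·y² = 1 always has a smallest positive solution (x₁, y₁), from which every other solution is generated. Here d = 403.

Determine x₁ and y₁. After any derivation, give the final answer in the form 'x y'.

d=403: √d = [20; 13,2,1,3,1,3,1,2,13,40] (ℓ=10, even), read p_9/q_9
i=0: a=20 ⇒ p=20, q=1
…
i=2: a=2 ⇒ p=542, q=27
i=3: a=1 ⇒ p=803, q=40
i=4: a=3 ⇒ p=2951, q=147
…
i=8: a=2 ⇒ p=50147, q=2498
i=9: a=13 ⇒ p=669878, q=33369
→ (669878, 33369).  Check: 669878²=448736534884, 403·33369²=448736534883, difference 1.

669878 33369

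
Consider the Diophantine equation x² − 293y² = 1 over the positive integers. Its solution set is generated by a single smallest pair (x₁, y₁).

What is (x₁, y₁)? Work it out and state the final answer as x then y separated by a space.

12320649 719780

√293 → a₀=17, period (8,1,1,8,34); ℓ=5 odd so k=9
step 0: (17, 1)  from 17·(1,0) + (0,1)
step 1: (137, 8)  from 8·(17,1) + (1,0)
step 2: (154, 9)  from 1·(137,8) + (17,1)
…
step 5: (84679, 4947)  from 34·(2482,145) + (291,17)
…
step 7: (764593, 44668)  from 1·(679914,39721) + (84679,4947)
step 8: (1444507, 84389)  from 1·(764593,44668) + (679914,39721)
step 9: (12320649, 719780)  from 8·(1444507,84389) + (764593,44668)
(x₁, y₁) = (12320649, 719780);  12320649² − 293·719780² = 1 ✓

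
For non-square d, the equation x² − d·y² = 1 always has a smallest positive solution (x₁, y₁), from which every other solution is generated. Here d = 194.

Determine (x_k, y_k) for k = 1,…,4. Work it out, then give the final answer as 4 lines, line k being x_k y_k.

√194 = [13; 1,12,1,26, …], period ℓ=4 (even) → k=3
i=0: a=13 ⇒ p=13, q=1
…
i=2: a=12 ⇒ p=181, q=13
i=3: a=1 ⇒ p=195, q=14
fundamental: x₁=195, y₁=14  (since 38025 − 194·196 = 1)
(x_2, y_2) = (195·195 + 194·14·14, 195·14 + 14·195) = (76049, 5460)
(x_3, y_3) = (195·76049 + 194·14·5460, 195·5460 + 14·76049) = (29658915, 2129386)
(x_4, y_4) = (195·29658915 + 194·14·2129386, 195·2129386 + 14·29658915) = (11566900801, 830455080)

195 14
76049 5460
29658915 2129386
11566900801 830455080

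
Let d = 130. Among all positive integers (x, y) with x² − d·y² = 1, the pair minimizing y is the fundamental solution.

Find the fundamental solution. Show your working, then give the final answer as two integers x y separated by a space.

6499 570

√130 → a₀=11, period (2,2,22); ℓ=3 odd so k=5
i=0: a=11 ⇒ p=11, q=1
…
i=4: a=2 ⇒ p=2611, q=229
i=5: a=2 ⇒ p=6499, q=570
→ (6499, 570).  Check: 6499²=42237001, 130·570²=42237000, difference 1.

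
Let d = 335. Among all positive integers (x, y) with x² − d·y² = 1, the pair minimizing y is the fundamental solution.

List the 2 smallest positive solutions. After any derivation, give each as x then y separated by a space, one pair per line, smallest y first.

604 33
729631 39864

√335 = [18; 3,3,3,36, …], period ℓ=4 (even) → k=3
k=0  a_k=18  p_k/q_k = 18/1
k=1  a_k=3  p_k/q_k = 55/3
k=2  a_k=3  p_k/q_k = 183/10
k=3  a_k=3  p_k/q_k = 604/33
(x₁, y₁) = (604, 33);  604² − 335·33² = 1 ✓
(604+33√335)^2 = 729631 + 39864√335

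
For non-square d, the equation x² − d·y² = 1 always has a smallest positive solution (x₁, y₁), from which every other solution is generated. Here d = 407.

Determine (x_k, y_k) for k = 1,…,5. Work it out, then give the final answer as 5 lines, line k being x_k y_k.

2663 132
14183137 703032
75539384999 3744348300
402322750321537 19942398342768
2142770892673121063 106213209829234068

[20; 5,1,2,1,5,40] for √407; ℓ=6 ⇒ convergent index 5
a_0=20:  p_0=20·1+0=20,  q_0=20·0+1=1
a_1=5:  p_1=5·20+1=101,  q_1=5·1+0=5
a_2=1:  p_2=1·101+20=121,  q_2=1·5+1=6
a_3=2:  p_3=2·121+101=343,  q_3=2·6+5=17
a_4=1:  p_4=1·343+121=464,  q_4=1·17+6=23
a_5=5:  p_5=5·464+343=2663,  q_5=5·23+17=132
fundamental: x₁=2663, y₁=132  (since 7091569 − 407·17424 = 1)
(2663+132√407)^2 = 14183137 + 703032√407
(2663+132√407)^3 = 75539384999 + 3744348300√407
(2663+132√407)^4 = 402322750321537 + 19942398342768√407
(2663+132√407)^5 = 2142770892673121063 + 106213209829234068√407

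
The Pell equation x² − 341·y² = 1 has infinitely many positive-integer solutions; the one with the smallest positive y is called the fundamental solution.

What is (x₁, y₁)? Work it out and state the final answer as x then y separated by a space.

10626551 575460

[18; 2,6,1,8,2,…,6,2,36] for √341; ℓ=14 ⇒ convergent index 13
i=0: a=18 ⇒ p=18, q=1
i=1: a=2 ⇒ p=37, q=2
i=2: a=6 ⇒ p=240, q=13
…
i=4: a=8 ⇒ p=2456, q=133
…
i=9: a=2 ⇒ p=76727, q=4155
…
i=12: a=6 ⇒ p=4953942, q=268271
i=13: a=2 ⇒ p=10626551, q=575460
→ (10626551, 575460).  Check: 10626551²=112923586155601, 341·575460²=112923586155600, difference 1.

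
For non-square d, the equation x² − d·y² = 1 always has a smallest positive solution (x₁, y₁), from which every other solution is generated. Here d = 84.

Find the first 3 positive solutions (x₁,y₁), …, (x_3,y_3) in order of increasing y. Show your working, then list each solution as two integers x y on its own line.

55 6
6049 660
665335 72594

√84 → a₀=9, period (6,18); ℓ=2 even so k=1
step 0: (9, 1)  from 9·(1,0) + (0,1)
step 1: (55, 6)  from 6·(9,1) + (1,0)
→ (55, 6).  Check: 55²=3025, 84·6²=3024, difference 1.
n=2: (55,6)∘(55,6) = (55·55+84·6·6, 55·6+6·55) = (6049,660)
n=3: (6049,660)∘(55,6) = (55·6049+84·6·660, 55·660+6·6049) = (665335,72594)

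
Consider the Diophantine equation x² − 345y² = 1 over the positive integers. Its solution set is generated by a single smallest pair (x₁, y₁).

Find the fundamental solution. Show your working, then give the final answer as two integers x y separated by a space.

d=345: √d = [18; 1,1,2,1,6,1,2,1,1,36] (ℓ=10, even), read p_9/q_9
step 0: (18, 1)  from 18·(1,0) + (0,1)
…
step 2: (37, 2)  from 1·(19,1) + (18,1)
step 3: (93, 5)  from 2·(37,2) + (19,1)
step 4: (130, 7)  from 1·(93,5) + (37,2)
step 5: (873, 47)  from 6·(130,7) + (93,5)
step 6: (1003, 54)  from 1·(873,47) + (130,7)
step 7: (2879, 155)  from 2·(1003,54) + (873,47)
step 8: (3882, 209)  from 1·(2879,155) + (1003,54)
step 9: (6761, 364)  from 1·(3882,209) + (2879,155)
→ (6761, 364).  Check: 6761²=45711121, 345·364²=45711120, difference 1.

6761 364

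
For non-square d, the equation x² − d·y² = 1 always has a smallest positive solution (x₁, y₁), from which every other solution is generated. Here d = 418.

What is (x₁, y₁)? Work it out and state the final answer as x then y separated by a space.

√418 → a₀=20, period (2,4,20,4,2,40); ℓ=6 even so k=5
step 0: (20, 1)  from 20·(1,0) + (0,1)
…
step 3: (3721, 182)  from 20·(184,9) + (41,2)
step 4: (15068, 737)  from 4·(3721,182) + (184,9)
step 5: (33857, 1656)  from 2·(15068,737) + (3721,182)
(x₁, y₁) = (33857, 1656);  33857² − 418·1656² = 1 ✓

33857 1656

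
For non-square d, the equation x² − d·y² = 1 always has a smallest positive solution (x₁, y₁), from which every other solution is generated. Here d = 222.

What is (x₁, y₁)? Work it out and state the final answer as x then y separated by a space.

[14; 1,8,1,28] for √222; ℓ=4 ⇒ convergent index 3
k=0  a_k=14  p_k/q_k = 14/1
…
k=2  a_k=8  p_k/q_k = 134/9
k=3  a_k=1  p_k/q_k = 149/10
(x₁, y₁) = (149, 10);  149² − 222·10² = 1 ✓

149 10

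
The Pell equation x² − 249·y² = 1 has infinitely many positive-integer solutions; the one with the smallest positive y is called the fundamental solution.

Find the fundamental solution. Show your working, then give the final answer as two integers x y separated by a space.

[15; 1,3,1,1,5,…,3,1,30] for √249; ℓ=16 ⇒ convergent index 15
i=0: a=15 ⇒ p=15, q=1
i=1: a=1 ⇒ p=16, q=1
i=2: a=3 ⇒ p=63, q=4
i=3: a=1 ⇒ p=79, q=5
…
i=5: a=5 ⇒ p=789, q=50
…
i=7: a=3 ⇒ p=3582, q=227
…
i=9: a=3 ⇒ p=113835, q=7214
i=10: a=1 ⇒ p=150586, q=9543
…
i=12: a=1 ⇒ p=1017351, q=64472
i=13: a=1 ⇒ p=1884116, q=119401
i=14: a=3 ⇒ p=6669699, q=422675
i=15: a=1 ⇒ p=8553815, q=542076
→ (8553815, 542076).  Check: 8553815²=73167751054225, 249·542076²=73167751054224, difference 1.

8553815 542076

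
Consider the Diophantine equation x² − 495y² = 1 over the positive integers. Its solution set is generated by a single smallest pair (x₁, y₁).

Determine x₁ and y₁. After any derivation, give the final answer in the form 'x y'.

d=495: √d = [22; 4,44] (ℓ=2, even), read p_1/q_1
a_0=22:  p_0=22·1+0=22,  q_0=22·0+1=1
a_1=4:  p_1=4·22+1=89,  q_1=4·1+0=4
→ (89, 4).  Check: 89²=7921, 495·4²=7920, difference 1.

89 4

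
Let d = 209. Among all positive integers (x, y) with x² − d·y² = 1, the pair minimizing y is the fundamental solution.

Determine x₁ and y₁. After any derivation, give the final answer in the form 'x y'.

46551 3220

√209 = [14; 2,5,3,2,3,5,2,28, …], period ℓ=8 (even) → k=7
k=0  a_k=14  p_k/q_k = 14/1
k=1  a_k=2  p_k/q_k = 29/2
…
k=3  a_k=3  p_k/q_k = 506/35
k=4  a_k=2  p_k/q_k = 1171/81
…
k=6  a_k=5  p_k/q_k = 21266/1471
k=7  a_k=2  p_k/q_k = 46551/3220
→ (46551, 3220).  Check: 46551²=2166995601, 209·3220²=2166995600, difference 1.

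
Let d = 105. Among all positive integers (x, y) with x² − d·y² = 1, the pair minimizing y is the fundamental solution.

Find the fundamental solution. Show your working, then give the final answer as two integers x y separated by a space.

√105 = [10; 4,20, …], period ℓ=2 (even) → k=1
i=0: a=10 ⇒ p=10, q=1
i=1: a=4 ⇒ p=41, q=4
(x₁, y₁) = (41, 4);  41² − 105·4² = 1 ✓

41 4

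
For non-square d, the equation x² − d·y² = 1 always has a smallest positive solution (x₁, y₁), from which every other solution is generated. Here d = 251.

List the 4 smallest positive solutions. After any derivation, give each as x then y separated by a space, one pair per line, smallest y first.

√251 = [15; 1,5,2,1,2,…,5,1,30, …], period ℓ=14 (even) → k=13
i=0: a=15 ⇒ p=15, q=1
…
i=2: a=5 ⇒ p=95, q=6
i=3: a=2 ⇒ p=206, q=13
…
i=6: a=2 ⇒ p=1917, q=121
i=7: a=15 ⇒ p=29563, q=1866
i=8: a=2 ⇒ p=61043, q=3853
…
i=10: a=1 ⇒ p=212692, q=13425
i=11: a=2 ⇒ p=577033, q=36422
i=12: a=5 ⇒ p=3097857, q=195535
i=13: a=1 ⇒ p=3674890, q=231957
fundamental: x₁=3674890, y₁=231957  (since 13504816512100 − 251·53804049849 = 1)
(x_2, y_2) = (3674890·3674890 + 251·231957·231957, 3674890·231957 + 231957·3674890) = (27009633024199, 1704832919460)
(x_3, y_3) = (3674890·27009633024199 + 251·231957·1704832919460, 3674890·1704832919460 + 231957·27009633024199) = (198514860608593651330, 12530146894788486843)
(x_4, y_4) = (3674890·198514860608593651330 + 251·231957·12530146894788486843, 3674890·12530146894788486843 + 231957·198514860608593651330) = (1459040552203802437039183201, 92093823044376819996025080)

3674890 231957
27009633024199 1704832919460
198514860608593651330 12530146894788486843
1459040552203802437039183201 92093823044376819996025080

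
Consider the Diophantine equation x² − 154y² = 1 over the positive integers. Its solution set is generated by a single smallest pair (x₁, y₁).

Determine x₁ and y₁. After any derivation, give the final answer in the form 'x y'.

21295 1716

[12; 2,2,3,1,2,1,3,2,2,24] for √154; ℓ=10 ⇒ convergent index 9
step 0: (12, 1)  from 12·(1,0) + (0,1)
step 1: (25, 2)  from 2·(12,1) + (1,0)
step 2: (62, 5)  from 2·(25,2) + (12,1)
step 3: (211, 17)  from 3·(62,5) + (25,2)
step 4: (273, 22)  from 1·(211,17) + (62,5)
…
step 6: (1030, 83)  from 1·(757,61) + (273,22)
step 7: (3847, 310)  from 3·(1030,83) + (757,61)
step 8: (8724, 703)  from 2·(3847,310) + (1030,83)
step 9: (21295, 1716)  from 2·(8724,703) + (3847,310)
fundamental: x₁=21295, y₁=1716  (since 453477025 − 154·2944656 = 1)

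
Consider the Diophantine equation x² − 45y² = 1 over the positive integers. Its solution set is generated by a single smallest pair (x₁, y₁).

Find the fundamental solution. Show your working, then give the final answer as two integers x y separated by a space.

√45 = [6; 1,2,2,2,1,12, …], period ℓ=6 (even) → k=5
step 0: (6, 1)  from 6·(1,0) + (0,1)
…
step 2: (20, 3)  from 2·(7,1) + (6,1)
…
step 4: (114, 17)  from 2·(47,7) + (20,3)
step 5: (161, 24)  from 1·(114,17) + (47,7)
(x₁, y₁) = (161, 24);  161² − 45·24² = 1 ✓

161 24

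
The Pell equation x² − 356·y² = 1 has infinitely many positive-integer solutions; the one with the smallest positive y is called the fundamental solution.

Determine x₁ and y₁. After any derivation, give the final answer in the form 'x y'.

500001 26500

√356 = [18; 1,6,1,1,2,…,6,1,36, …], period ℓ=14 (even) → k=13
a_0=18:  p_0=18·1+0=18,  q_0=18·0+1=1
a_1=1:  p_1=1·18+1=19,  q_1=1·1+0=1
a_2=6:  p_2=6·19+18=132,  q_2=6·1+1=7
a_3=1:  p_3=1·132+19=151,  q_3=1·7+1=8
a_4=1:  p_4=1·151+132=283,  q_4=1·8+7=15
a_5=2:  p_5=2·283+151=717,  q_5=2·15+8=38
…
a_7=8:  p_7=8·1000+717=8717,  q_7=8·53+38=462
a_8=1:  p_8=1·8717+1000=9717,  q_8=1·462+53=515
…
a_10=1:  p_10=1·28151+9717=37868,  q_10=1·1492+515=2007
a_11=1:  p_11=1·37868+28151=66019,  q_11=1·2007+1492=3499
a_12=6:  p_12=6·66019+37868=433982,  q_12=6·3499+2007=23001
a_13=1:  p_13=1·433982+66019=500001,  q_13=1·23001+3499=26500
(x₁, y₁) = (500001, 26500);  500001² − 356·26500² = 1 ✓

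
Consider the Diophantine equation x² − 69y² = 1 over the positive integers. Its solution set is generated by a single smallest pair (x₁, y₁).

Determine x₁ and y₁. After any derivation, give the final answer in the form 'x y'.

7775 936

[8; 3,3,1,4,1,3,3,16] for √69; ℓ=8 ⇒ convergent index 7
step 0: (8, 1)  from 8·(1,0) + (0,1)
step 1: (25, 3)  from 3·(8,1) + (1,0)
…
step 3: (108, 13)  from 1·(83,10) + (25,3)
…
step 6: (2384, 287)  from 3·(623,75) + (515,62)
step 7: (7775, 936)  from 3·(2384,287) + (623,75)
(x₁, y₁) = (7775, 936);  7775² − 69·936² = 1 ✓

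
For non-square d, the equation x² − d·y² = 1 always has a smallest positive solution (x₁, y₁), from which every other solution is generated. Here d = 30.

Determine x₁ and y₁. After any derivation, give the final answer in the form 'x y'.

d=30: √d = [5; 2,10] (ℓ=2, even), read p_1/q_1
step 0: (5, 1)  from 5·(1,0) + (0,1)
step 1: (11, 2)  from 2·(5,1) + (1,0)
fundamental: x₁=11, y₁=2  (since 121 − 30·4 = 1)

11 2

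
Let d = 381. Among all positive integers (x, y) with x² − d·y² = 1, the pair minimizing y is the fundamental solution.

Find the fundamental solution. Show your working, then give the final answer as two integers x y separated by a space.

√381 = [19; 1,1,12,1,1,38, …], period ℓ=6 (even) → k=5
step 0: (19, 1)  from 19·(1,0) + (0,1)
step 1: (20, 1)  from 1·(19,1) + (1,0)
step 2: (39, 2)  from 1·(20,1) + (19,1)
step 3: (488, 25)  from 12·(39,2) + (20,1)
step 4: (527, 27)  from 1·(488,25) + (39,2)
step 5: (1015, 52)  from 1·(527,27) + (488,25)
fundamental: x₁=1015, y₁=52  (since 1030225 − 381·2704 = 1)

1015 52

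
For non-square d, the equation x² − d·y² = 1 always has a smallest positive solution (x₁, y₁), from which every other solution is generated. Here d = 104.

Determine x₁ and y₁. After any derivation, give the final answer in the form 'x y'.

√104 → a₀=10, period (5,20); ℓ=2 even so k=1
i=0: a=10 ⇒ p=10, q=1
i=1: a=5 ⇒ p=51, q=5
(x₁, y₁) = (51, 5);  51² − 104·5² = 1 ✓

51 5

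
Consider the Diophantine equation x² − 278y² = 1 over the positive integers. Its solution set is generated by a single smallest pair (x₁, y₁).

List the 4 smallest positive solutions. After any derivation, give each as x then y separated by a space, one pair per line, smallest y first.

[16; 1,2,16,2,1,32] for √278; ℓ=6 ⇒ convergent index 5
step 0: (16, 1)  from 16·(1,0) + (0,1)
step 1: (17, 1)  from 1·(16,1) + (1,0)
step 2: (50, 3)  from 2·(17,1) + (16,1)
step 3: (817, 49)  from 16·(50,3) + (17,1)
step 4: (1684, 101)  from 2·(817,49) + (50,3)
step 5: (2501, 150)  from 1·(1684,101) + (817,49)
(x₁, y₁) = (2501, 150);  2501² − 278·150² = 1 ✓
k=2:  x_2 = 2501·2501+278·150·150 = 12510001,  y_2 = 2501·150+150·2501 = 750300
k=3:  x_3 = 2501·12510001+278·150·750300 = 62575022501,  y_3 = 2501·750300+150·12510001 = 3753000450
k=4:  x_4 = 2501·62575022501+278·150·3753000450 = 313000250040001,  y_4 = 2501·3753000450+150·62575022501 = 18772507500600

2501 150
12510001 750300
62575022501 3753000450
313000250040001 18772507500600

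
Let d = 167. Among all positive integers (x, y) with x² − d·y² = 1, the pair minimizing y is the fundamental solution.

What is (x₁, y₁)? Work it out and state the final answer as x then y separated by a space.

168 13

[12; 1,11,1,24] for √167; ℓ=4 ⇒ convergent index 3
i=0: a=12 ⇒ p=12, q=1
i=1: a=1 ⇒ p=13, q=1
i=2: a=11 ⇒ p=155, q=12
i=3: a=1 ⇒ p=168, q=13
→ (168, 13).  Check: 168²=28224, 167·13²=28223, difference 1.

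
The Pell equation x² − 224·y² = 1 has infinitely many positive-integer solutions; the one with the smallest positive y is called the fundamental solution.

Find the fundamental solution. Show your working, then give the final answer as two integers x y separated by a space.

15 1

d=224: √d = [14; 1,28] (ℓ=2, even), read p_1/q_1
k=0  a_k=14  p_k/q_k = 14/1
k=1  a_k=1  p_k/q_k = 15/1
fundamental: x₁=15, y₁=1  (since 225 − 224·1 = 1)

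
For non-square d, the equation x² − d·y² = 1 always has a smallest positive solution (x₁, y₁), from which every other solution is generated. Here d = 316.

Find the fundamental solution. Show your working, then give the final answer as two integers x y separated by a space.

12799 720

[17; 1,3,2,8,2,3,1,34] for √316; ℓ=8 ⇒ convergent index 7
k=0  a_k=17  p_k/q_k = 17/1
…
k=2  a_k=3  p_k/q_k = 71/4
k=3  a_k=2  p_k/q_k = 160/9
…
k=6  a_k=3  p_k/q_k = 9937/559
k=7  a_k=1  p_k/q_k = 12799/720
→ (12799, 720).  Check: 12799²=163814401, 316·720²=163814400, difference 1.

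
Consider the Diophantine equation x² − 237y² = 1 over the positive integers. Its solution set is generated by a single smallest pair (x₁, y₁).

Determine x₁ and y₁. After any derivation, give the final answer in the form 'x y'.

228151 14820

d=237: √d = [15; 2,1,1,7,10,7,1,1,2,30] (ℓ=10, even), read p_9/q_9
a_0=15:  p_0=15·1+0=15,  q_0=15·0+1=1
a_1=2:  p_1=2·15+1=31,  q_1=2·1+0=2
a_2=1:  p_2=1·31+15=46,  q_2=1·2+1=3
a_3=1:  p_3=1·46+31=77,  q_3=1·3+2=5
a_4=7:  p_4=7·77+46=585,  q_4=7·5+3=38
a_5=10:  p_5=10·585+77=5927,  q_5=10·38+5=385
a_6=7:  p_6=7·5927+585=42074,  q_6=7·385+38=2733
…
a_8=1:  p_8=1·48001+42074=90075,  q_8=1·3118+2733=5851
a_9=2:  p_9=2·90075+48001=228151,  q_9=2·5851+3118=14820
fundamental: x₁=228151, y₁=14820  (since 52052878801 − 237·219632400 = 1)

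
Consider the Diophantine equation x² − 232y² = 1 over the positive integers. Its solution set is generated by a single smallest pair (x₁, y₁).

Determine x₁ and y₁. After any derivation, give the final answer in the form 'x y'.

d=232: √d = [15; 4,3,7,3,4,30] (ℓ=6, even), read p_5/q_5
step 0: (15, 1)  from 15·(1,0) + (0,1)
…
step 3: (1447, 95)  from 7·(198,13) + (61,4)
step 4: (4539, 298)  from 3·(1447,95) + (198,13)
step 5: (19603, 1287)  from 4·(4539,298) + (1447,95)
(x₁, y₁) = (19603, 1287);  19603² − 232·1287² = 1 ✓

19603 1287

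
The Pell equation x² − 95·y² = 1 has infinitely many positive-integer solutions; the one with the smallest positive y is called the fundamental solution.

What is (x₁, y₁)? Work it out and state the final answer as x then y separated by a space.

39 4

√95 → a₀=9, period (1,2,1,18); ℓ=4 even so k=3
i=0: a=9 ⇒ p=9, q=1
i=1: a=1 ⇒ p=10, q=1
i=2: a=2 ⇒ p=29, q=3
i=3: a=1 ⇒ p=39, q=4
(x₁, y₁) = (39, 4);  39² − 95·4² = 1 ✓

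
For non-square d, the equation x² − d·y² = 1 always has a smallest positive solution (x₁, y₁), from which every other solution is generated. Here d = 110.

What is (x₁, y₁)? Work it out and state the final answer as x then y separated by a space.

√110 = [10; 2,20, …], period ℓ=2 (even) → k=1
k=0  a_k=10  p_k/q_k = 10/1
k=1  a_k=2  p_k/q_k = 21/2
(x₁, y₁) = (21, 2);  21² − 110·2² = 1 ✓

21 2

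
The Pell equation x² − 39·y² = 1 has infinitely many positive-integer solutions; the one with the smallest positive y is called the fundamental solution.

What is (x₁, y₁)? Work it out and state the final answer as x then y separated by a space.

√39 = [6; 4,12, …], period ℓ=2 (even) → k=1
k=0  a_k=6  p_k/q_k = 6/1
k=1  a_k=4  p_k/q_k = 25/4
→ (25, 4).  Check: 25²=625, 39·4²=624, difference 1.

25 4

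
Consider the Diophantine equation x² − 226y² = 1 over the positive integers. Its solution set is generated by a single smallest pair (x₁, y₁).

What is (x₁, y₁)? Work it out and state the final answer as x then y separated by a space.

√226 = [15; 30, …], period ℓ=1 (odd) → k=1
step 0: (15, 1)  from 15·(1,0) + (0,1)
step 1: (451, 30)  from 30·(15,1) + (1,0)
→ (451, 30).  Check: 451²=203401, 226·30²=203400, difference 1.

451 30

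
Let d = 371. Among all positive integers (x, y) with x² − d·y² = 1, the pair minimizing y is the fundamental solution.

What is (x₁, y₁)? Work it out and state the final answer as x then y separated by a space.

1695 88

[19; 3,1,4,1,3,38] for √371; ℓ=6 ⇒ convergent index 5
step 0: (19, 1)  from 19·(1,0) + (0,1)
step 1: (58, 3)  from 3·(19,1) + (1,0)
…
step 4: (443, 23)  from 1·(366,19) + (77,4)
step 5: (1695, 88)  from 3·(443,23) + (366,19)
fundamental: x₁=1695, y₁=88  (since 2873025 − 371·7744 = 1)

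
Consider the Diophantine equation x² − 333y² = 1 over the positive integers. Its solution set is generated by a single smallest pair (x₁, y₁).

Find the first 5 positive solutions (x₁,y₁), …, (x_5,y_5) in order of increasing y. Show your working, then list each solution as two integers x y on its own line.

√333 → a₀=18, period (4,36); ℓ=2 even so k=1
step 0: (18, 1)  from 18·(1,0) + (0,1)
step 1: (73, 4)  from 4·(18,1) + (1,0)
(x₁, y₁) = (73, 4);  73² − 333·4² = 1 ✓
(x_2, y_2) = (73·73 + 333·4·4, 73·4 + 4·73) = (10657, 584)
(x_3, y_3) = (73·10657 + 333·4·584, 73·584 + 4·10657) = (1555849, 85260)
(x_4, y_4) = (73·1555849 + 333·4·85260, 73·85260 + 4·1555849) = (227143297, 12447376)
(x_5, y_5) = (73·227143297 + 333·4·12447376, 73·12447376 + 4·227143297) = (33161365513, 1817231636)

73 4
10657 584
1555849 85260
227143297 12447376
33161365513 1817231636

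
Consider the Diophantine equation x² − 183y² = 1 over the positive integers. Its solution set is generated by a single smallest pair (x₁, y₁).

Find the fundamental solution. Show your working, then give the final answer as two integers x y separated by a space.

487 36

[13; 1,1,8,1,1,26] for √183; ℓ=6 ⇒ convergent index 5
a_0=13:  p_0=13·1+0=13,  q_0=13·0+1=1
…
a_4=1:  p_4=1·230+27=257,  q_4=1·17+2=19
a_5=1:  p_5=1·257+230=487,  q_5=1·19+17=36
(x₁, y₁) = (487, 36);  487² − 183·36² = 1 ✓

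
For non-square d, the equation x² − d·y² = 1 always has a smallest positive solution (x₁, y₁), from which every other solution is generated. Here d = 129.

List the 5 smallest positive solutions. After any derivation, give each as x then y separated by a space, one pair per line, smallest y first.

√129 → a₀=11, period (2,1,3,1,6,1,3,1,2,22); ℓ=10 even so k=9
a_0=11:  p_0=11·1+0=11,  q_0=11·0+1=1
a_1=2:  p_1=2·11+1=23,  q_1=2·1+0=2
a_2=1:  p_2=1·23+11=34,  q_2=1·2+1=3
a_3=3:  p_3=3·34+23=125,  q_3=3·3+2=11
a_4=1:  p_4=1·125+34=159,  q_4=1·11+3=14
…
a_6=1:  p_6=1·1079+159=1238,  q_6=1·95+14=109
a_7=3:  p_7=3·1238+1079=4793,  q_7=3·109+95=422
a_8=1:  p_8=1·4793+1238=6031,  q_8=1·422+109=531
a_9=2:  p_9=2·6031+4793=16855,  q_9=2·531+422=1484
fundamental: x₁=16855, y₁=1484  (since 284091025 − 129·2202256 = 1)
k=2:  x_2 = 16855·16855+129·1484·1484 = 568182049,  y_2 = 16855·1484+1484·16855 = 50025640
k=3:  x_3 = 16855·568182049+129·1484·50025640 = 19153416854935,  y_3 = 16855·50025640+1484·568182049 = 1686364322916
k=4:  x_4 = 16855·19153416854935+129·1484·1686364322916 = 645661681611676801,  y_4 = 16855·1686364322916+1484·19153416854935 = 56847341275472720
k=5:  x_5 = 16855·645661681611676801+129·1484·56847341275472720 = 21765255267976208106775,  y_5 = 16855·56847341275472720+1484·645661681611676801 = 1916323872709821068284

16855 1484
568182049 50025640
19153416854935 1686364322916
645661681611676801 56847341275472720
21765255267976208106775 1916323872709821068284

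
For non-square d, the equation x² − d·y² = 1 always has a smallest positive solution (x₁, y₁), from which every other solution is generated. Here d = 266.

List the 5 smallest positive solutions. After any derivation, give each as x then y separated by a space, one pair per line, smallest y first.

[16; 3,4,3,32] for √266; ℓ=4 ⇒ convergent index 3
step 0: (16, 1)  from 16·(1,0) + (0,1)
…
step 2: (212, 13)  from 4·(49,3) + (16,1)
step 3: (685, 42)  from 3·(212,13) + (49,3)
fundamental: x₁=685, y₁=42  (since 469225 − 266·1764 = 1)
k=2:  x_2 = 685·685+266·42·42 = 938449,  y_2 = 685·42+42·685 = 57540
k=3:  x_3 = 685·938449+266·42·57540 = 1285674445,  y_3 = 685·57540+42·938449 = 78829758
k=4:  x_4 = 685·1285674445+266·42·78829758 = 1761373051201,  y_4 = 685·78829758+42·1285674445 = 107996710920
k=5:  x_5 = 685·1761373051201+266·42·107996710920 = 2413079794470925,  y_5 = 685·107996710920+42·1761373051201 = 147955415130642

685 42
938449 57540
1285674445 78829758
1761373051201 107996710920
2413079794470925 147955415130642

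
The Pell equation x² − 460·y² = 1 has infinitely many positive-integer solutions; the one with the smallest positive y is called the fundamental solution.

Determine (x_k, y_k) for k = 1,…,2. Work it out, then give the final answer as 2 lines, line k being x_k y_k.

d=460: √d = [21; 2,4,3,1,2,10,2,1,3,4,2,42] (ℓ=12, even), read p_11/q_11
i=0: a=21 ⇒ p=21, q=1
…
i=3: a=3 ⇒ p=622, q=29
i=4: a=1 ⇒ p=815, q=38
…
i=7: a=2 ⇒ p=48922, q=2281
…
i=10: a=4 ⇒ p=1135029, q=52921
i=11: a=2 ⇒ p=2535751, q=118230
fundamental: x₁=2535751, y₁=118230  (since 6430033134001 − 460·13978332900 = 1)
n=2: (2535751,118230)∘(2535751,118230) = (2535751·2535751+460·118230·118230, 2535751·118230+118230·2535751) = (12860066268001,599603681460)

2535751 118230
12860066268001 599603681460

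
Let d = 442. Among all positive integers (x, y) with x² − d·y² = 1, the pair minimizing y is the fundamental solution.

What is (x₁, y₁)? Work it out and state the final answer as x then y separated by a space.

883 42

d=442: √d = [21; 42] (ℓ=1, odd), read p_1/q_1
i=0: a=21 ⇒ p=21, q=1
i=1: a=42 ⇒ p=883, q=42
(x₁, y₁) = (883, 42);  883² − 442·42² = 1 ✓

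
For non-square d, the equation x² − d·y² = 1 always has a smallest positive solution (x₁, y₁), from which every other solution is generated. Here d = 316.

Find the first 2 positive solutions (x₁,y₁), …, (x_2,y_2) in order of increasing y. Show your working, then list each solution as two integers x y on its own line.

12799 720
327628801 18430560

√316 → a₀=17, period (1,3,2,8,2,3,1,34); ℓ=8 even so k=7
i=0: a=17 ⇒ p=17, q=1
…
i=2: a=3 ⇒ p=71, q=4
i=3: a=2 ⇒ p=160, q=9
i=4: a=8 ⇒ p=1351, q=76
…
i=6: a=3 ⇒ p=9937, q=559
i=7: a=1 ⇒ p=12799, q=720
fundamental: x₁=12799, y₁=720  (since 163814401 − 316·518400 = 1)
k=2:  x_2 = 12799·12799+316·720·720 = 327628801,  y_2 = 12799·720+720·12799 = 18430560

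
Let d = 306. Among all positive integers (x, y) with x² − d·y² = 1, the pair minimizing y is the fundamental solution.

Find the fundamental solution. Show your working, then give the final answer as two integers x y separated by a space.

[17; 2,34] for √306; ℓ=2 ⇒ convergent index 1
step 0: (17, 1)  from 17·(1,0) + (0,1)
step 1: (35, 2)  from 2·(17,1) + (1,0)
fundamental: x₁=35, y₁=2  (since 1225 − 306·4 = 1)

35 2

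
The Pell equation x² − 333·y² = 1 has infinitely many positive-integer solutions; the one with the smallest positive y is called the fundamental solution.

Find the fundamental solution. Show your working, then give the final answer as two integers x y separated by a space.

73 4

[18; 4,36] for √333; ℓ=2 ⇒ convergent index 1
step 0: (18, 1)  from 18·(1,0) + (0,1)
step 1: (73, 4)  from 4·(18,1) + (1,0)
fundamental: x₁=73, y₁=4  (since 5329 − 333·16 = 1)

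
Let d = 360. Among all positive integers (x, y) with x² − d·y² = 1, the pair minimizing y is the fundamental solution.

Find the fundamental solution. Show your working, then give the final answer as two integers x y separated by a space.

√360 = [18; 1,36, …], period ℓ=2 (even) → k=1
i=0: a=18 ⇒ p=18, q=1
i=1: a=1 ⇒ p=19, q=1
→ (19, 1).  Check: 19²=361, 360·1²=360, difference 1.

19 1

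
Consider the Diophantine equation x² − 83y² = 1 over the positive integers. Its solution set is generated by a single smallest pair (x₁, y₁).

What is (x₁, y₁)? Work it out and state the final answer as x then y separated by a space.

82 9

√83 = [9; 9,18, …], period ℓ=2 (even) → k=1
step 0: (9, 1)  from 9·(1,0) + (0,1)
step 1: (82, 9)  from 9·(9,1) + (1,0)
→ (82, 9).  Check: 82²=6724, 83·9²=6723, difference 1.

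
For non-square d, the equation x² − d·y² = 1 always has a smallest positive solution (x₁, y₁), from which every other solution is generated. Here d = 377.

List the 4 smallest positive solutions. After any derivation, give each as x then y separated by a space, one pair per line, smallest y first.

233 12
108577 5592
50596649 2605860
23577929857 1214325168

√377 = [19; 2,2,2,38, …], period ℓ=4 (even) → k=3
a_0=19:  p_0=19·1+0=19,  q_0=19·0+1=1
…
a_2=2:  p_2=2·39+19=97,  q_2=2·2+1=5
a_3=2:  p_3=2·97+39=233,  q_3=2·5+2=12
(x₁, y₁) = (233, 12);  233² − 377·12² = 1 ✓
n=2: (233,12)∘(233,12) = (233·233+377·12·12, 233·12+12·233) = (108577,5592)
n=3: (108577,5592)∘(233,12) = (233·108577+377·12·5592, 233·5592+12·108577) = (50596649,2605860)
n=4: (50596649,2605860)∘(233,12) = (233·50596649+377·12·2605860, 233·2605860+12·50596649) = (23577929857,1214325168)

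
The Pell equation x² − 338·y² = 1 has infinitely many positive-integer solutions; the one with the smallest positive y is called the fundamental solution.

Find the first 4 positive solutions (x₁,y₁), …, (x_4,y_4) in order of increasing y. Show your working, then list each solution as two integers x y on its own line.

114243 6214
26102926097 1419812004
5964153172084899 324407165539730
1362725501650887306817 74122495624090936776

d=338: √d = [18; 2,1,1,2,36] (ℓ=5, odd), read p_9/q_9
i=0: a=18 ⇒ p=18, q=1
i=1: a=2 ⇒ p=37, q=2
i=2: a=1 ⇒ p=55, q=3
i=3: a=1 ⇒ p=92, q=5
i=4: a=2 ⇒ p=239, q=13
i=5: a=36 ⇒ p=8696, q=473
…
i=7: a=1 ⇒ p=26327, q=1432
i=8: a=1 ⇒ p=43958, q=2391
i=9: a=2 ⇒ p=114243, q=6214
(x₁, y₁) = (114243, 6214);  114243² − 338·6214² = 1 ✓
(114243+6214√338)^2 = 26102926097 + 1419812004√338
(114243+6214√338)^3 = 5964153172084899 + 324407165539730√338
(114243+6214√338)^4 = 1362725501650887306817 + 74122495624090936776√338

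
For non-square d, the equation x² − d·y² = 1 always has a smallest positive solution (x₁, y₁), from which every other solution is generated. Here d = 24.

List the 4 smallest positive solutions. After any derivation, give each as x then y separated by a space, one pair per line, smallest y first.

√24 = [4; 1,8, …], period ℓ=2 (even) → k=1
k=0  a_k=4  p_k/q_k = 4/1
k=1  a_k=1  p_k/q_k = 5/1
(x₁, y₁) = (5, 1);  5² − 24·1² = 1 ✓
n=2: (5,1)∘(5,1) = (5·5+24·1·1, 5·1+1·5) = (49,10)
n=3: (49,10)∘(5,1) = (5·49+24·1·10, 5·10+1·49) = (485,99)
n=4: (485,99)∘(5,1) = (5·485+24·1·99, 5·99+1·485) = (4801,980)

5 1
49 10
485 99
4801 980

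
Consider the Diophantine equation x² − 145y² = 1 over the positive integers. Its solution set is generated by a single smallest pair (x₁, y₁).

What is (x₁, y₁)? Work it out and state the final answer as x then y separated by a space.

289 24

[12; 24] for √145; ℓ=1 ⇒ convergent index 1
a_0=12:  p_0=12·1+0=12,  q_0=12·0+1=1
a_1=24:  p_1=24·12+1=289,  q_1=24·1+0=24
(x₁, y₁) = (289, 24);  289² − 145·24² = 1 ✓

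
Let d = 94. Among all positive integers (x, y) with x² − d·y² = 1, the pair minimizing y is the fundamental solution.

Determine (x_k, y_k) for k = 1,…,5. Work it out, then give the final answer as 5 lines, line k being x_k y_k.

2143295 221064
9187426914049 947610731760
39382732335491159615 4062018686654877336
168817626601983862467148801 17412208682026983028992480
723651950015758622280719887718975 74638999614285983163562219965864

[9; 1,2,3,1,1,…,2,1,18] for √94; ℓ=16 ⇒ convergent index 15
i=0: a=9 ⇒ p=9, q=1
…
i=2: a=2 ⇒ p=29, q=3
…
i=5: a=1 ⇒ p=223, q=23
i=6: a=5 ⇒ p=1241, q=128
…
i=10: a=5 ⇒ p=85038, q=8771
i=11: a=1 ⇒ p=99455, q=10258
…
i=14: a=2 ⇒ p=1490361, q=153719
i=15: a=1 ⇒ p=2143295, q=221064
(x₁, y₁) = (2143295, 221064);  2143295² − 94·221064² = 1 ✓
(x_2, y_2) = (2143295·2143295 + 94·221064·221064, 2143295·221064 + 221064·2143295) = (9187426914049, 947610731760)
(x_3, y_3) = (2143295·9187426914049 + 94·221064·947610731760, 2143295·947610731760 + 221064·9187426914049) = (39382732335491159615, 4062018686654877336)
(x_4, y_4) = (2143295·39382732335491159615 + 94·221064·4062018686654877336, 2143295·4062018686654877336 + 221064·39382732335491159615) = (168817626601983862467148801, 17412208682026983028992480)
(x_5, y_5) = (2143295·168817626601983862467148801 + 94·221064·17412208682026983028992480, 2143295·17412208682026983028992480 + 221064·168817626601983862467148801) = (723651950015758622280719887718975, 74638999614285983163562219965864)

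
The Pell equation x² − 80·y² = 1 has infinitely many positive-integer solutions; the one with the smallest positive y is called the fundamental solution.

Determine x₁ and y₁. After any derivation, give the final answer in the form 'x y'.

9 1

[8; 1,16] for √80; ℓ=2 ⇒ convergent index 1
step 0: (8, 1)  from 8·(1,0) + (0,1)
step 1: (9, 1)  from 1·(8,1) + (1,0)
→ (9, 1).  Check: 9²=81, 80·1²=80, difference 1.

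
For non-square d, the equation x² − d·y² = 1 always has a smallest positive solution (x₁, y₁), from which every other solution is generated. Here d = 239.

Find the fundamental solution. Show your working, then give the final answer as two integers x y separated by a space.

√239 = [15; 2,5,1,2,4,15,4,2,1,5,2,30, …], period ℓ=12 (even) → k=11
k=0  a_k=15  p_k/q_k = 15/1
…
k=2  a_k=5  p_k/q_k = 170/11
…
k=4  a_k=2  p_k/q_k = 572/37
k=5  a_k=4  p_k/q_k = 2489/161
k=6  a_k=15  p_k/q_k = 37907/2452
k=7  a_k=4  p_k/q_k = 154117/9969
…
k=9  a_k=1  p_k/q_k = 500258/32359
k=10  a_k=5  p_k/q_k = 2847431/184185
k=11  a_k=2  p_k/q_k = 6195120/400729
(x₁, y₁) = (6195120, 400729);  6195120² − 239·400729² = 1 ✓

6195120 400729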